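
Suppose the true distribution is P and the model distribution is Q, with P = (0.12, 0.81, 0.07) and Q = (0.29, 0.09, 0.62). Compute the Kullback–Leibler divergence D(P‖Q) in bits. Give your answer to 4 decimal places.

2.1946 bits

D(P‖Q) = Σ p·log₂(p/q).
  0.12·log₂(0.12/0.29) = -0.15276
  0.81·log₂(0.81/0.09) = 2.56764
  0.07·log₂(0.07/0.62) = -0.22028
D(P‖Q) = 2.1946 bits.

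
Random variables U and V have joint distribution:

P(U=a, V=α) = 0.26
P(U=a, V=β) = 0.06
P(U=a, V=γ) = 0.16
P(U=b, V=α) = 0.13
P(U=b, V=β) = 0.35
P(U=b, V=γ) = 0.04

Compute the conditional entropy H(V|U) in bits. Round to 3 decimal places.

Marginals: p(U) = (0.4800, 0.5200), p(V) = (0.3900, 0.4100, 0.2000).
H(V|U) = Σ p(U) · H(V|U=·).
  U=a: p=0.4800, H(V|U=a) = 1.3824
  U=b: p=0.5200, H(V|U=b) = 1.1691
Weighted sum = 1.271 bits.

1.271 bits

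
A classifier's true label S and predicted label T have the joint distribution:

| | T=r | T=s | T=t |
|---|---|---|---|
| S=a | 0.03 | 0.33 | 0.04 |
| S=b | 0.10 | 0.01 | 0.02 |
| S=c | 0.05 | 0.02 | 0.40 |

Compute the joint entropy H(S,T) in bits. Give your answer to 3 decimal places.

H(S,T) = −Σ p(x,y)·log₂ p(x,y) over all 9 cells.
  cell (a,r): −0.03·log₂0.03 = 0.1518
  cell (a,s): −0.33·log₂0.33 = 0.5278
  cell (a,t): −0.04·log₂0.04 = 0.1858
  cell (b,r): −0.10·log₂0.10 = 0.3322
  cell (b,s): −0.01·log₂0.01 = 0.0664
  cell (b,t): −0.02·log₂0.02 = 0.1129
  cell (c,r): −0.05·log₂0.05 = 0.2161
  cell (c,s): −0.02·log₂0.02 = 0.1129
  cell (c,t): −0.40·log₂0.40 = 0.5288
Sum = 2.235 bits.

2.235 bits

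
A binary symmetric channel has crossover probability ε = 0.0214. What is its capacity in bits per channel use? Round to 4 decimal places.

0.8508 bits

Binary symmetric channel: C = 1 − h₂(ε) where h₂ is the binary entropy function.
h₂(0.0214) = −0.0214·log₂0.0214 − 0.9786·log₂0.9786 = 0.1492.
C = 1 − 0.1492 = 0.8508 bits per channel use.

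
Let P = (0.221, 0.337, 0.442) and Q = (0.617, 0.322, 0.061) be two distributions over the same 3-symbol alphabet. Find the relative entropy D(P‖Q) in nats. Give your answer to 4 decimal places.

0.6638 nats

D(P‖Q) = Σ p·ln(p/q).
  0.221·ln(0.221/0.617) = -0.22690
  0.337·ln(0.337/0.322) = 0.01534
  0.442·ln(0.442/0.061) = 0.87535
D(P‖Q) = 0.6638 nats.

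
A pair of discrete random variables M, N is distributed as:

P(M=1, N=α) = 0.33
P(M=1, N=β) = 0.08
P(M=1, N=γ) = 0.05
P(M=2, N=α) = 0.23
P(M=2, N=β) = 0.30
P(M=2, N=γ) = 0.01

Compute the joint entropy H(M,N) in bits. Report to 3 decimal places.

H(M,N) = −Σ p(x,y)·log₂ p(x,y) over all 6 cells.
  cell (1,α): −0.33·log₂0.33 = 0.5278
  cell (1,β): −0.08·log₂0.08 = 0.2915
  cell (1,γ): −0.05·log₂0.05 = 0.2161
  cell (2,α): −0.23·log₂0.23 = 0.4877
  cell (2,β): −0.30·log₂0.30 = 0.5211
  cell (2,γ): −0.01·log₂0.01 = 0.0664
Sum = 2.111 bits.

2.111 bits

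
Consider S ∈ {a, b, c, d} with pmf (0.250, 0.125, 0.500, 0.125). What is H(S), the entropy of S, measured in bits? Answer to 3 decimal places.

1.750 bits

H(S) = −Σ p·log₂ p.
  −(0.250)·log₂(0.250) = 0.5000
  −(0.125)·log₂(0.125) = 0.3750
  −(0.500)·log₂(0.500) = 0.5000
  −(0.125)·log₂(0.125) = 0.3750
Sum: 0.5000 + 0.3750 + 0.5000 + 0.3750 = 1.750 bits.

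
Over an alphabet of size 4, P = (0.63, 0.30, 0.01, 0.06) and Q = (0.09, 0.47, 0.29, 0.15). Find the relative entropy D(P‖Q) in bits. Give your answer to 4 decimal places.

D(P‖Q) = Σ p·log₂(p/q).
  0.63·log₂(0.63/0.09) = 1.76863
  0.30·log₂(0.30/0.47) = -0.19431
  0.01·log₂(0.01/0.29) = -0.04858
  0.06·log₂(0.06/0.15) = -0.07932
D(P‖Q) = 1.4464 bits.

1.4464 bits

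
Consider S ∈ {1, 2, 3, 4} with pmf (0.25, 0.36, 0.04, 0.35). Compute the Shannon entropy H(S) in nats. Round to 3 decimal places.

H(S) = −Σ p·ln p.
  −(0.25)·ln(0.25) = 0.3466
  −(0.36)·ln(0.36) = 0.3678
  −(0.04)·ln(0.04) = 0.1288
  −(0.35)·ln(0.35) = 0.3674
Sum: 0.3466 + 0.3678 + 0.1288 + 0.3674 = 1.211 nats.

1.211 nats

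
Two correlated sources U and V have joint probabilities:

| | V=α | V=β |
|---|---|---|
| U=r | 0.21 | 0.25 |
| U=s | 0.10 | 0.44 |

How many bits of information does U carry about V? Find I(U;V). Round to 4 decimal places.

Marginals: p(U) = (0.4600, 0.5400), p(V) = (0.3100, 0.6900).
I(U;V) = H(U) + H(V) − H(U,V).
H(U) = 0.9954, H(V) = 0.8932, H(U,V) = 1.8262.
I(U;V) = 0.9954 + 0.8932 − 1.8262 = 0.0624 bits.

0.0624 bits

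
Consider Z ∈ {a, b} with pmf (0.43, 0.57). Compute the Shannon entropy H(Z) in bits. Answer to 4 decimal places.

0.9858 bits

H(Z) = −Σ p·log₂ p.
  −(0.43)·log₂(0.43) = 0.52356
  −(0.57)·log₂(0.57) = 0.46225
Sum: 0.52356 + 0.46225 = 0.9858 bits.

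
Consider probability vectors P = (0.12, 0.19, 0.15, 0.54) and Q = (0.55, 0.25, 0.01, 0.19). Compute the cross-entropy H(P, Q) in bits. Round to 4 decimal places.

H(P,Q) = −Σ p·log₂ q.
  −0.12·log₂(0.55) = 0.10350
  −0.19·log₂(0.25) = 0.38000
  −0.15·log₂(0.01) = 0.99658
  −0.54·log₂(0.19) = 1.29380
H(P,Q) = 2.7739 bits.

2.7739 bits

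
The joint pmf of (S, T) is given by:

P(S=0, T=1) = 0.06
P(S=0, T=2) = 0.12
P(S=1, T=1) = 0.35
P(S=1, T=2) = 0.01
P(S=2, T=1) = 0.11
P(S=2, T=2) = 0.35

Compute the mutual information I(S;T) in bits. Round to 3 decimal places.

Marginals: p(S) = (0.1800, 0.3600, 0.4600), p(T) = (0.5200, 0.4800).
I(S;T) = H(S) + H(T) − H(S,T).
H(S) = 1.4913, H(T) = 0.9988, H(S,T) = 2.0875.
I(S;T) = 1.4913 + 0.9988 − 2.0875 = 0.403 bits.

0.403 bits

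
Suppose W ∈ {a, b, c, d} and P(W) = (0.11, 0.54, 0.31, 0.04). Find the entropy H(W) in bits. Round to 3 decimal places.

1.540 bits

H(W) = −Σ p·log₂ p.
  −(0.11)·log₂(0.11) = 0.3503
  −(0.54)·log₂(0.54) = 0.4800
  −(0.31)·log₂(0.31) = 0.5238
  −(0.04)·log₂(0.04) = 0.1858
Sum: 0.3503 + 0.4800 + 0.5238 + 0.1858 = 1.540 bits.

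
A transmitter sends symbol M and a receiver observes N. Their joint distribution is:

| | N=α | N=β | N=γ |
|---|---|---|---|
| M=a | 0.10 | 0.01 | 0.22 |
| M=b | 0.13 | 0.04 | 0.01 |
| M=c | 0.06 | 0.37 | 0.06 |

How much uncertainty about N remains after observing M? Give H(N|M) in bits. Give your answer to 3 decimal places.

Chain rule: H(N|M) = H(M,N) − H(M).
Marginals: p(M) = (0.3300, 0.1800, 0.4900), p(N) = (0.2900, 0.4200, 0.2900).
H(M,N) = 2.5318 bits; H(M) = 1.4774 bits.
H(N|M) = 2.5318 − 1.4774 = 1.054 bits.

1.054 bits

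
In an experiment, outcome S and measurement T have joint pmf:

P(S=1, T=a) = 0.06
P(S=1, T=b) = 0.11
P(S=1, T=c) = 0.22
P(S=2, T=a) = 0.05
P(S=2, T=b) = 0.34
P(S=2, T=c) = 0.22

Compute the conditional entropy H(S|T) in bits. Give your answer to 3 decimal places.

0.910 bits

Marginals: p(S) = (0.3900, 0.6100), p(T) = (0.1100, 0.4500, 0.4400).
H(S|T) = Σ p(T) · H(S|T=·).
  T=a: p=0.1100, H(S|T=a) = 0.9940
  T=b: p=0.4500, H(S|T=b) = 0.8024
  T=c: p=0.4400, H(S|T=c) = 1.0000
Weighted sum = 0.910 bits.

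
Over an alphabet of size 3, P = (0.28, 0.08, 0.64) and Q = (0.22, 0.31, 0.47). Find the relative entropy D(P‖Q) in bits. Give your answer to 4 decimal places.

D(P‖Q) = Σ p·log₂(p/q).
  0.28·log₂(0.28/0.22) = 0.09742
  0.08·log₂(0.08/0.31) = -0.15634
  0.64·log₂(0.64/0.47) = 0.28506
D(P‖Q) = 0.2261 bits.

0.2261 bits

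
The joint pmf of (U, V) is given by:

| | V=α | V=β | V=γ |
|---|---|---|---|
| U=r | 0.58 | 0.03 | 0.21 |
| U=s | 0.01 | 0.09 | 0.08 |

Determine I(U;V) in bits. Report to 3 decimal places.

0.263 bits

Marginals: p(U) = (0.8200, 0.1800), p(V) = (0.5900, 0.1200, 0.2900).
I(U;V) = Σ p(x,y)·log₂[p(x,y)/(p(x)p(y))].
  (r,α): 0.58·log₂(1.1988) = 0.1518
  (r,β): 0.03·log₂(0.3049) = -0.0514
  (r,γ): 0.21·log₂(0.8831) = -0.0377
  (s,α): 0.01·log₂(0.0942) = -0.0341
  (s,β): 0.09·log₂(4.1667) = 0.1853
  (s,γ): 0.08·log₂(1.5326) = 0.0493
Sum = 0.263 bits.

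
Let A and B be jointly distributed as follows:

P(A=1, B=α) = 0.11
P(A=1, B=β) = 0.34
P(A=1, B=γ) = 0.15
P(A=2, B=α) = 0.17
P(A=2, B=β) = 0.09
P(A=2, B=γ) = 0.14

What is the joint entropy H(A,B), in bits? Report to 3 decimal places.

H(A,B) = −Σ p(x,y)·log₂ p(x,y) over all 6 cells.
  cell (1,α): −0.11·log₂0.11 = 0.3503
  cell (1,β): −0.34·log₂0.34 = 0.5292
  cell (1,γ): −0.15·log₂0.15 = 0.4105
  cell (2,α): −0.17·log₂0.17 = 0.4346
  cell (2,β): −0.09·log₂0.09 = 0.3127
  cell (2,γ): −0.14·log₂0.14 = 0.3971
Sum = 2.434 bits.

2.434 bits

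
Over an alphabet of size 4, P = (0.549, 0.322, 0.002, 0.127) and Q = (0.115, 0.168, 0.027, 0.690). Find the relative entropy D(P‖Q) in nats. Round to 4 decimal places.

D(P‖Q) = Σ p·ln(p/q).
  0.549·ln(0.549/0.115) = 0.85818
  0.322·ln(0.322/0.168) = 0.20949
  0.002·ln(0.002/0.027) = -0.00521
  0.127·ln(0.127/0.690) = -0.21495
D(P‖Q) = 0.8475 nats.

0.8475 nats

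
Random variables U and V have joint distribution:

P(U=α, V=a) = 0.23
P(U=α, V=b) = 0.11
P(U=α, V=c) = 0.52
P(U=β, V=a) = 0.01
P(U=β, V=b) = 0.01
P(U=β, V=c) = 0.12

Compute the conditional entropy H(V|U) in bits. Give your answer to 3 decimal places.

Marginals: p(U) = (0.8600, 0.1400), p(V) = (0.2400, 0.1200, 0.6400).
H(V|U) = Σ p(U) · H(V|U=·).
  U=α: p=0.8600, H(V|U=α) = 1.3272
  U=β: p=0.1400, H(V|U=β) = 0.7345
Weighted sum = 1.244 bits.

1.244 bits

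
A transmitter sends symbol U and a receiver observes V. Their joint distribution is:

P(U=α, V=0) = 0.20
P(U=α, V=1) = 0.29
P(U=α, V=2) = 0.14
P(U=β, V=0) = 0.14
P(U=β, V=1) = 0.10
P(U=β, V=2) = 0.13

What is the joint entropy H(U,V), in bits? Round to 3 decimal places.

2.491 bits

H(U,V) = −Σ p(x,y)·log₂ p(x,y) over all 6 cells.
  cell (α,0): −0.20·log₂0.20 = 0.4644
  cell (α,1): −0.29·log₂0.29 = 0.5179
  cell (α,2): −0.14·log₂0.14 = 0.3971
  cell (β,0): −0.14·log₂0.14 = 0.3971
  cell (β,1): −0.10·log₂0.10 = 0.3322
  cell (β,2): −0.13·log₂0.13 = 0.3826
Sum = 2.491 bits.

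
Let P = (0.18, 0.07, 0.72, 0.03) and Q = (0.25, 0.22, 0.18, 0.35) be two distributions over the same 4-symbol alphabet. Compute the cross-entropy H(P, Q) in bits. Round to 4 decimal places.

2.3396 bits

H(P,Q) = −Σ p·log₂ q.
  −0.18·log₂(0.25) = 0.36000
  −0.07·log₂(0.22) = 0.15291
  −0.72·log₂(0.18) = 1.78123
  −0.03·log₂(0.35) = 0.04544
H(P,Q) = 2.3396 bits.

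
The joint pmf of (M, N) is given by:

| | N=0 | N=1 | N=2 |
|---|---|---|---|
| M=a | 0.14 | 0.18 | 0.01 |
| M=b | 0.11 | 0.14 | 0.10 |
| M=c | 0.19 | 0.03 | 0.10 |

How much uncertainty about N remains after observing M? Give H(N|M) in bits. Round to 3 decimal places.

1.344 bits

Chain rule: H(N|M) = H(M,N) − H(M).
Marginals: p(M) = (0.3300, 0.3500, 0.3200), p(N) = (0.4400, 0.3500, 0.2100).
H(M,N) = 2.9276 bits; H(M) = 1.5840 bits.
H(N|M) = 2.9276 − 1.5840 = 1.344 bits.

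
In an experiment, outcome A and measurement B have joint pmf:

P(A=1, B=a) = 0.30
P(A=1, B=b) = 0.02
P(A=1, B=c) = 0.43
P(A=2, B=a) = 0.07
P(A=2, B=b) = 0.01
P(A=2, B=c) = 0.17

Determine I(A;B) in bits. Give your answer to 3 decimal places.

Marginals: p(A) = (0.7500, 0.2500), p(B) = (0.3700, 0.0300, 0.6000).
I(A;B) = Σ p(x,y)·log₂[p(x,y)/(p(x)p(y))].
  (1,a): 0.30·log₂(1.0811) = 0.0337
  (1,b): 0.02·log₂(0.8889) = -0.0034
  (1,c): 0.43·log₂(0.9556) = -0.0282
  (2,a): 0.07·log₂(0.7568) = -0.0281
  (2,b): 0.01·log₂(1.3333) = 0.0042
  (2,c): 0.17·log₂(1.1333) = 0.0307
Sum = 0.009 bits.

0.009 bits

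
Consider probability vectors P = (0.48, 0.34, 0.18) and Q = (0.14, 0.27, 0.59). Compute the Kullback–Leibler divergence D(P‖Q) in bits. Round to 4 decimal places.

D(P‖Q) = Σ p·log₂(p/q).
  0.48·log₂(0.48/0.14) = 0.85325
  0.34·log₂(0.34/0.27) = 0.11308
  0.18·log₂(0.18/0.59) = -0.30829
D(P‖Q) = 0.6580 bits.

0.6580 bits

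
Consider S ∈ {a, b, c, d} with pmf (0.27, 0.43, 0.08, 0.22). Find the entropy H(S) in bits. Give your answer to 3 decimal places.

1.806 bits

H(S) = −Σ p·log₂ p.
  −(0.27)·log₂(0.27) = 0.5100
  −(0.43)·log₂(0.43) = 0.5236
  −(0.08)·log₂(0.08) = 0.2915
  −(0.22)·log₂(0.22) = 0.4806
Sum: 0.5100 + 0.5236 + 0.2915 + 0.4806 = 1.806 bits.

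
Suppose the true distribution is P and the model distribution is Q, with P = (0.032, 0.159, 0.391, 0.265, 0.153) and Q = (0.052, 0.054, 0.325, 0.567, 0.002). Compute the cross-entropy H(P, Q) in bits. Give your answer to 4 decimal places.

3.0287 bits

H(P,Q) = −Σ p·log₂ q.
  −0.032·log₂(0.052) = 0.13649
  −0.159·log₂(0.054) = 0.66953
  −0.391·log₂(0.325) = 0.63400
  −0.265·log₂(0.567) = 0.21692
  −0.153·log₂(0.002) = 1.37176
H(P,Q) = 3.0287 bits.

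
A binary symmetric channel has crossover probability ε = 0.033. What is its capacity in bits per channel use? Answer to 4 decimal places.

0.7908 bits

Binary symmetric channel: C = 1 − h₂(ε) where h₂ is the binary entropy function.
h₂(0.033) = −0.033·log₂0.033 − 0.967·log₂0.967 = 0.2092.
C = 1 − 0.2092 = 0.7908 bits per channel use.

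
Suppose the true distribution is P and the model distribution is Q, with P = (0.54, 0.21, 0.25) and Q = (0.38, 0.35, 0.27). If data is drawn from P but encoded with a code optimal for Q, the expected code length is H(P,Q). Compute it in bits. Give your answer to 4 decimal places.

H(P,Q) = −Σ p·log₂ q.
  −0.54·log₂(0.38) = 0.75380
  −0.21·log₂(0.35) = 0.31806
  −0.25·log₂(0.27) = 0.47224
H(P,Q) = 1.5441 bits.

1.5441 bits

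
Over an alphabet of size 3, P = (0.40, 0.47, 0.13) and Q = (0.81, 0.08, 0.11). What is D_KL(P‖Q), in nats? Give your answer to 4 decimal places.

D(P‖Q) = Σ p·ln(p/q).
  0.40·ln(0.40/0.81) = -0.28223
  0.47·ln(0.47/0.08) = 0.83223
  0.13·ln(0.13/0.11) = 0.02172
D(P‖Q) = 0.5717 nats.

0.5717 nats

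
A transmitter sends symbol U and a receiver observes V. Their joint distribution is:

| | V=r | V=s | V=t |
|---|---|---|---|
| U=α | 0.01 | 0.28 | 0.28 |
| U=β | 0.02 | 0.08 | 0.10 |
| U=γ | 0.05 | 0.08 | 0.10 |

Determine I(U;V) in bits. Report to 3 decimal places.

Marginals: p(U) = (0.5700, 0.2000, 0.2300), p(V) = (0.0800, 0.4400, 0.4800).
I(U;V) = H(U) + H(V) − H(U,V).
H(U) = 1.4143, H(V) = 1.3209, H(U,V) = 2.6713.
I(U;V) = 1.4143 + 1.3209 − 2.6713 = 0.064 bits.

0.064 bits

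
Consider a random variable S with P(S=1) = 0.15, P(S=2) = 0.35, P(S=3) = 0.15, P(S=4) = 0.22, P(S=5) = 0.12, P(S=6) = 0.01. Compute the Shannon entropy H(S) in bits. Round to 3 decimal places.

H(S) = −Σ p·log₂ p.
  −(0.15)·log₂(0.15) = 0.4105
  −(0.35)·log₂(0.35) = 0.5301
  −(0.15)·log₂(0.15) = 0.4105
  −(0.22)·log₂(0.22) = 0.4806
  −(0.12)·log₂(0.12) = 0.3671
  −(0.01)·log₂(0.01) = 0.0664
Sum: 0.4105 + 0.5301 + 0.4105 + 0.4806 + 0.3671 + 0.0664 = 2.265 bits.

2.265 bits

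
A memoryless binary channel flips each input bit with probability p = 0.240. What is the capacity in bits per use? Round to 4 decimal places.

Binary symmetric channel: C = 1 − h₂(ε) where h₂ is the binary entropy function.
h₂(0.240) = −0.240·log₂0.240 − 0.760·log₂0.760 = 0.7950.
C = 1 − 0.7950 = 0.2050 bits per channel use.

0.2050 bits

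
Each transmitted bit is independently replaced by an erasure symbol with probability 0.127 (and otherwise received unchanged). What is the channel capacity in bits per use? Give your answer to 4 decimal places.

0.8730 bits

Binary erasure channel: capacity C = 1 − ε.
C = 1 − 0.127 = 0.8730 bits per channel use.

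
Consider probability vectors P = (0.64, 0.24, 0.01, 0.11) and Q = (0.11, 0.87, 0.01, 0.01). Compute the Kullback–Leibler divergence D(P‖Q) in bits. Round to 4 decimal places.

1.5606 bits

D(P‖Q) = Σ p·log₂(p/q).
  0.64·log₂(0.64/0.11) = 1.62596
  0.24·log₂(0.24/0.87) = -0.44592
  0.01·log₂(0.01/0.01) = 0.00000
  0.11·log₂(0.11/0.01) = 0.38054
D(P‖Q) = 1.5606 bits.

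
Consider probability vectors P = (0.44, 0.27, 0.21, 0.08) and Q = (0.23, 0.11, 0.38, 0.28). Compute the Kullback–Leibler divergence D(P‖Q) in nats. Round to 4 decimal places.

0.3031 nats

D(P‖Q) = Σ p·ln(p/q).
  0.44·ln(0.44/0.23) = 0.28543
  0.27·ln(0.27/0.11) = 0.24244
  0.21·ln(0.21/0.38) = -0.12454
  0.08·ln(0.08/0.28) = -0.10022
D(P‖Q) = 0.3031 nats.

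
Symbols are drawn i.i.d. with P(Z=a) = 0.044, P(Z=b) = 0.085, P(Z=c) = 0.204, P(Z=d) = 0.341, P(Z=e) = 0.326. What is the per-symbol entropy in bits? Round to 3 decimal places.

2.025 bits

H(Z) = −Σ p·log₂ p.
  −(0.044)·log₂(0.044) = 0.1983
  −(0.085)·log₂(0.085) = 0.3023
  −(0.204)·log₂(0.204) = 0.4678
  −(0.341)·log₂(0.341) = 0.5293
  −(0.326)·log₂(0.326) = 0.5272
Sum: 0.1983 + 0.3023 + 0.4678 + 0.5293 + 0.5272 = 2.025 bits.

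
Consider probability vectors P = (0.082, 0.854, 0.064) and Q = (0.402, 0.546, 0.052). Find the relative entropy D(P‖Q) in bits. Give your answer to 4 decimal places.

0.3822 bits

D(P‖Q) = Σ p·log₂(p/q).
  0.082·log₂(0.082/0.402) = -0.18807
  0.854·log₂(0.854/0.546) = 0.55112
  0.064·log₂(0.064/0.052) = 0.01917
D(P‖Q) = 0.3822 bits.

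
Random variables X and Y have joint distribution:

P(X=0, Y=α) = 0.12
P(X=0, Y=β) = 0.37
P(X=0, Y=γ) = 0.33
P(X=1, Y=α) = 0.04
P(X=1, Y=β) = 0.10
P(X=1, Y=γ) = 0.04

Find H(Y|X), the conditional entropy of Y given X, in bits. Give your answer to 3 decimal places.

1.449 bits

Chain rule: H(Y|X) = H(X,Y) − H(X).
Marginals: p(X) = (0.8200, 0.1800), p(Y) = (0.1600, 0.4700, 0.3700).
H(X,Y) = 2.1293 bits; H(X) = 0.6801 bits.
H(Y|X) = 2.1293 − 0.6801 = 1.449 bits.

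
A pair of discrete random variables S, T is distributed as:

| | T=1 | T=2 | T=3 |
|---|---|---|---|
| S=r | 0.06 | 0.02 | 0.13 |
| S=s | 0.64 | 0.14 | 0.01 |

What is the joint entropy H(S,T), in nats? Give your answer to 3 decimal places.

H(S,T) = −Σ p(x,y)·ln p(x,y) over all 6 cells.
  cell (r,1): −0.06·ln0.06 = 0.1688
  cell (r,2): −0.02·ln0.02 = 0.0782
  cell (r,3): −0.13·ln0.13 = 0.2652
  cell (s,1): −0.64·ln0.64 = 0.2856
  cell (s,2): −0.14·ln0.14 = 0.2753
  cell (s,3): −0.01·ln0.01 = 0.0461
Sum = 1.119 nats.

1.119 nats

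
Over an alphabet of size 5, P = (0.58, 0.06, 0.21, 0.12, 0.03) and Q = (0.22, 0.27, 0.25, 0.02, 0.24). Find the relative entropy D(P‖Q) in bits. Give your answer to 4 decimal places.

0.8483 bits

D(P‖Q) = Σ p·log₂(p/q).
  0.58·log₂(0.58/0.22) = 0.81116
  0.06·log₂(0.06/0.27) = -0.13020
  0.21·log₂(0.21/0.25) = -0.05282
  0.12·log₂(0.12/0.02) = 0.31020
  0.03·log₂(0.03/0.24) = -0.09000
D(P‖Q) = 0.8483 bits.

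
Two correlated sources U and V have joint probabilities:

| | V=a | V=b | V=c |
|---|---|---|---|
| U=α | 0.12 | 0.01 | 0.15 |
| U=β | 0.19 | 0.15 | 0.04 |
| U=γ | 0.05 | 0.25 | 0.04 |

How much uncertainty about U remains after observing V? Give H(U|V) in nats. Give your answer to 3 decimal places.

Chain rule: H(U|V) = H(U,V) − H(V).
Marginals: p(U) = (0.2800, 0.3800, 0.3400), p(V) = (0.3600, 0.4100, 0.2300).
H(U,V) = 1.9390 nats; H(V) = 1.0714 nats.
H(U|V) = 1.9390 − 1.0714 = 0.868 nats.

0.868 nats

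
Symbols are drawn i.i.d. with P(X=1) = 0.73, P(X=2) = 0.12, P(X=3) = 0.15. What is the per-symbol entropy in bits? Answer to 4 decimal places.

1.1091 bits

H(X) = −Σ p·log₂ p.
  −(0.73)·log₂(0.73) = 0.33144
  −(0.12)·log₂(0.12) = 0.36707
  −(0.15)·log₂(0.15) = 0.41054
Sum: 0.33144 + 0.36707 + 0.41054 = 1.1091 bits.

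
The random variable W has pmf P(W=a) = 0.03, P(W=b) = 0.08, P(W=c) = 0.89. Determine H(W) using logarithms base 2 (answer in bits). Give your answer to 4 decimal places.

0.5929 bits

H(W) = −Σ p·log₂ p.
  −(0.03)·log₂(0.03) = 0.15177
  −(0.08)·log₂(0.08) = 0.29151
  −(0.89)·log₂(0.89) = 0.14963
Sum: 0.15177 + 0.29151 + 0.14963 = 0.5929 bits.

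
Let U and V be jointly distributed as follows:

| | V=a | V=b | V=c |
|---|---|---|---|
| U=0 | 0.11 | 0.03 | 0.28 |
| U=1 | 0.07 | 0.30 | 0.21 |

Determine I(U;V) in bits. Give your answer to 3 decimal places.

Marginals: p(U) = (0.4200, 0.5800), p(V) = (0.1800, 0.3300, 0.4900).
I(U;V) = Σ p(x,y)·log₂[p(x,y)/(p(x)p(y))].
  (0,a): 0.11·log₂(1.4550) = 0.0595
  (0,b): 0.03·log₂(0.2165) = -0.0662
  (0,c): 0.28·log₂(1.3605) = 0.1244
  (1,a): 0.07·log₂(0.6705) = -0.0404
  (1,b): 0.30·log₂(1.5674) = 0.1945
  (1,c): 0.21·log₂(0.7389) = -0.0917
Sum = 0.180 bits.

0.180 bits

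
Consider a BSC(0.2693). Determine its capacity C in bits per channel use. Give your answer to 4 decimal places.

Binary symmetric channel: C = 1 − h₂(ε) where h₂ is the binary entropy function.
h₂(0.2693) = −0.2693·log₂0.2693 − 0.7307·log₂0.7307 = 0.8405.
C = 1 − 0.8405 = 0.1595 bits per channel use.

0.1595 bits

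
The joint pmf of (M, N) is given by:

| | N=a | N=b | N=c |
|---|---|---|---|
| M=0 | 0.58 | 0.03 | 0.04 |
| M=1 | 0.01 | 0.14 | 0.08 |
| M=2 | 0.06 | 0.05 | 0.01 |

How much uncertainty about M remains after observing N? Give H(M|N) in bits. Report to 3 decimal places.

Marginals: p(M) = (0.6500, 0.2300, 0.1200), p(N) = (0.6500, 0.2200, 0.1300).
H(M|N) = Σ p(N) · H(M|N=·).
  N=a: p=0.6500, H(M|N=a) = 0.5566
  N=b: p=0.2200, H(M|N=b) = 1.2927
  N=c: p=0.1300, H(M|N=c) = 1.2389
Weighted sum = 0.807 bits.

0.807 bits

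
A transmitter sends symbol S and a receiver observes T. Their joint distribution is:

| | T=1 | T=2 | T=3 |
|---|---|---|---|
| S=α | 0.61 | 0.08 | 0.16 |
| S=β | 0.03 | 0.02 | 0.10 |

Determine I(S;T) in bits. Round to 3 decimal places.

Marginals: p(S) = (0.8500, 0.1500), p(T) = (0.6400, 0.1000, 0.2600).
I(S;T) = H(S) + H(T) − H(S,T).
H(S) = 0.6098, H(T) = 1.2495, H(S,T) = 1.7464.
I(S;T) = 0.6098 + 1.2495 − 1.7464 = 0.113 bits.

0.113 bits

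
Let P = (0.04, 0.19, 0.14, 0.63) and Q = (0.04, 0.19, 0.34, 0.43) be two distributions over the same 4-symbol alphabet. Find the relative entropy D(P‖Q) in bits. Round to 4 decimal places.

0.1679 bits

D(P‖Q) = Σ p·log₂(p/q).
  0.04·log₂(0.04/0.04) = 0.00000
  0.19·log₂(0.19/0.19) = 0.00000
  0.14·log₂(0.14/0.34) = -0.17922
  0.63·log₂(0.63/0.43) = 0.34714
D(P‖Q) = 0.1679 bits.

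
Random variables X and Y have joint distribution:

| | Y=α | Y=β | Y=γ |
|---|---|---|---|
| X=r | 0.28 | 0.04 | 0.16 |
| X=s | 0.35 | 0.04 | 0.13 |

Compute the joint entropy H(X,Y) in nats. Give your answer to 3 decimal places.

1.540 nats

H(X,Y) = −Σ p(x,y)·ln p(x,y) over all 6 cells.
  cell (r,α): −0.28·ln0.28 = 0.3564
  cell (r,β): −0.04·ln0.04 = 0.1288
  cell (r,γ): −0.16·ln0.16 = 0.2932
  cell (s,α): −0.35·ln0.35 = 0.3674
  cell (s,β): −0.04·ln0.04 = 0.1288
  cell (s,γ): −0.13·ln0.13 = 0.2652
Sum = 1.540 nats.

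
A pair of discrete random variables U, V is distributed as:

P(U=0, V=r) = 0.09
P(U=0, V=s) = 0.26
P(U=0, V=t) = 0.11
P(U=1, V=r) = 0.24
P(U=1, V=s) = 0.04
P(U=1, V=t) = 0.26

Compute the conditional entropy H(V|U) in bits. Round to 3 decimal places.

1.358 bits

Chain rule: H(V|U) = H(U,V) − H(U).
Marginals: p(U) = (0.4600, 0.5400), p(V) = (0.3300, 0.3000, 0.3700).
H(U,V) = 2.3534 bits; H(U) = 0.9954 bits.
H(V|U) = 2.3534 − 0.9954 = 1.358 bits.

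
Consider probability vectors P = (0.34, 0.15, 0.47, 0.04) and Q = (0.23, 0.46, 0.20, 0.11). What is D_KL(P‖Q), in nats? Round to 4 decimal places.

D(P‖Q) = Σ p·ln(p/q).
  0.34·ln(0.34/0.23) = 0.13289
  0.15·ln(0.15/0.46) = -0.16809
  0.47·ln(0.47/0.20) = 0.40158
  0.04·ln(0.04/0.11) = -0.04046
D(P‖Q) = 0.3259 nats.

0.3259 nats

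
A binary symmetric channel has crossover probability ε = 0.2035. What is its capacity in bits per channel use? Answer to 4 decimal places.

0.2711 bits

Binary symmetric channel: C = 1 − h₂(ε) where h₂ is the binary entropy function.
h₂(0.2035) = −0.2035·log₂0.2035 − 0.7965·log₂0.7965 = 0.7289.
C = 1 − 0.7289 = 0.2711 bits per channel use.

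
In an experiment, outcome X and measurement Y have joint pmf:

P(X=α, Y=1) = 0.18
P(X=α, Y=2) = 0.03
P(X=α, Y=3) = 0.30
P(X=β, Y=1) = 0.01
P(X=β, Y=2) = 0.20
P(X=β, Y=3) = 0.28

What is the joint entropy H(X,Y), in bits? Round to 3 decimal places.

2.163 bits

H(X,Y) = −Σ p(x,y)·log₂ p(x,y) over all 6 cells.
  cell (α,1): −0.18·log₂0.18 = 0.4453
  cell (α,2): −0.03·log₂0.03 = 0.1518
  cell (α,3): −0.30·log₂0.30 = 0.5211
  cell (β,1): −0.01·log₂0.01 = 0.0664
  cell (β,2): −0.20·log₂0.20 = 0.4644
  cell (β,3): −0.28·log₂0.28 = 0.5142
Sum = 2.163 bits.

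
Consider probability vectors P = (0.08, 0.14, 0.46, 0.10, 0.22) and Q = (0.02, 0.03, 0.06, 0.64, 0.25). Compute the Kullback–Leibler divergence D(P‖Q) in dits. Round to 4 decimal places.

0.4559 dits

D(P‖Q) = Σ p·log₁₀(p/q).
  0.08·log₁₀(0.08/0.02) = 0.04816
  0.14·log₁₀(0.14/0.03) = 0.09366
  0.46·log₁₀(0.46/0.06) = 0.40692
  0.10·log₁₀(0.10/0.64) = -0.08062
  0.22·log₁₀(0.22/0.25) = -0.01221
D(P‖Q) = 0.4559 dits.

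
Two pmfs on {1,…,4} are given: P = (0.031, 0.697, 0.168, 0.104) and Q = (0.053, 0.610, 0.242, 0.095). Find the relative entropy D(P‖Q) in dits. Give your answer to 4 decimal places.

D(P‖Q) = Σ p·log₁₀(p/q).
  0.031·log₁₀(0.031/0.053) = -0.00722
  0.697·log₁₀(0.697/0.610) = 0.04036
  0.168·log₁₀(0.168/0.242) = -0.02663
  0.104·log₁₀(0.104/0.095) = 0.00409
D(P‖Q) = 0.0106 dits.

0.0106 dits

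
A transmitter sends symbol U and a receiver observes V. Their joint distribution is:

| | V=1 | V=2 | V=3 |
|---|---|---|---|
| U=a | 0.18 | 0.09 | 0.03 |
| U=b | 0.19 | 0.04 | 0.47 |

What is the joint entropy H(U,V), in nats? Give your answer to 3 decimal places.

1.430 nats

H(U,V) = −Σ p(x,y)·ln p(x,y) over all 6 cells.
  cell (a,1): −0.18·ln0.18 = 0.3087
  cell (a,2): −0.09·ln0.09 = 0.2167
  cell (a,3): −0.03·ln0.03 = 0.1052
  cell (b,1): −0.19·ln0.19 = 0.3155
  cell (b,2): −0.04·ln0.04 = 0.1288
  cell (b,3): −0.47·ln0.47 = 0.3549
Sum = 1.430 nats.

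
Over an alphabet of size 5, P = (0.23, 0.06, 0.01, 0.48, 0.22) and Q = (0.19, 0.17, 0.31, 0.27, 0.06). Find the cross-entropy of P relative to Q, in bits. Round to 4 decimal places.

H(P,Q) = −Σ p·log₂ q.
  −0.23·log₂(0.19) = 0.55106
  −0.06·log₂(0.17) = 0.15338
  −0.01·log₂(0.31) = 0.01690
  −0.48·log₂(0.27) = 0.90670
  −0.22·log₂(0.06) = 0.89296
H(P,Q) = 2.5210 bits.

2.5210 bits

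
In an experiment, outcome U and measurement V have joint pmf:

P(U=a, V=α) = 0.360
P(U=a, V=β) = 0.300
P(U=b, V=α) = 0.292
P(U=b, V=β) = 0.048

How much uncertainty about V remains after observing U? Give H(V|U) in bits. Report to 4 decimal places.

0.8557 bits

Marginals: p(U) = (0.6600, 0.3400), p(V) = (0.6520, 0.3480).
H(V|U) = Σ p(U) · H(V|U=·).
  U=a: p=0.6600, H(V|U=a) = 0.9940
  U=b: p=0.3400, H(V|U=b) = 0.5873
Weighted sum = 0.8557 bits.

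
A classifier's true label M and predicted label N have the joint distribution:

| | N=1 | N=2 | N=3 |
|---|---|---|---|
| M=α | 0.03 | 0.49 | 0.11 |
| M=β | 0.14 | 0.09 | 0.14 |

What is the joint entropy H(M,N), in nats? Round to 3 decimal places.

H(M,N) = −Σ p(x,y)·ln p(x,y) over all 6 cells.
  cell (α,1): −0.03·ln0.03 = 0.1052
  cell (α,2): −0.49·ln0.49 = 0.3495
  cell (α,3): −0.11·ln0.11 = 0.2428
  cell (β,1): −0.14·ln0.14 = 0.2753
  cell (β,2): −0.09·ln0.09 = 0.2167
  cell (β,3): −0.14·ln0.14 = 0.2753
Sum = 1.465 nats.

1.465 nats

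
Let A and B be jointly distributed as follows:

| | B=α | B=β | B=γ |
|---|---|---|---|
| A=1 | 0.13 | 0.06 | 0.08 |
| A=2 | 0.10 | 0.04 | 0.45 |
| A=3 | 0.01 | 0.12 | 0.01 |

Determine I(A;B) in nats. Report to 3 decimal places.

Marginals: p(A) = (0.2700, 0.5900, 0.1400), p(B) = (0.2400, 0.2200, 0.5400).
I(A;B) = H(A) + H(B) − H(A,B).
H(A) = 0.9401, H(B) = 1.0084, H(A,B) = 1.7010.
I(A;B) = 0.9401 + 1.0084 − 1.7010 = 0.247 nats.

0.247 nats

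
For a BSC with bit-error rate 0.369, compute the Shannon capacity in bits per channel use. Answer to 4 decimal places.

Binary symmetric channel: C = 1 − h₂(ε) where h₂ is the binary entropy function.
h₂(0.369) = −0.369·log₂0.369 − 0.631·log₂0.631 = 0.9499.
C = 1 − 0.9499 = 0.0501 bits per channel use.

0.0501 bits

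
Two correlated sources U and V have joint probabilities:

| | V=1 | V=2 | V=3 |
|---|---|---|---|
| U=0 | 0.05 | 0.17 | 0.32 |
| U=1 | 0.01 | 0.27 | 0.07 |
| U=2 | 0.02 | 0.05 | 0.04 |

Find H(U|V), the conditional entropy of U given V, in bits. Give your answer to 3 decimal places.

Chain rule: H(U|V) = H(U,V) − H(V).
Marginals: p(U) = (0.5400, 0.3500, 0.1100), p(V) = (0.0800, 0.4900, 0.4300).
H(U,V) = 2.5365 bits; H(V) = 1.3194 bits.
H(U|V) = 2.5365 − 1.3194 = 1.217 bits.

1.217 bits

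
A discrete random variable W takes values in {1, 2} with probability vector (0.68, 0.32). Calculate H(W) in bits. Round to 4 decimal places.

H(W) = −Σ p·log₂ p.
  −(0.68)·log₂(0.68) = 0.37835
  −(0.32)·log₂(0.32) = 0.52603
Sum: 0.37835 + 0.52603 = 0.9044 bits.

0.9044 bits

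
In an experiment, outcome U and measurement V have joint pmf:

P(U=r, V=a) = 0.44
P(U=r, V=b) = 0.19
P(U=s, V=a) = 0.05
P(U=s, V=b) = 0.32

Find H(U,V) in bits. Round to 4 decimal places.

H(U,V) = −Σ p(x,y)·log₂ p(x,y) over all 4 cells.
  cell (r,a): −0.44·log₂0.44 = 0.52115
  cell (r,b): −0.19·log₂0.19 = 0.45523
  cell (s,a): −0.05·log₂0.05 = 0.21610
  cell (s,b): −0.32·log₂0.32 = 0.52603
Sum = 1.7185 bits.

1.7185 bits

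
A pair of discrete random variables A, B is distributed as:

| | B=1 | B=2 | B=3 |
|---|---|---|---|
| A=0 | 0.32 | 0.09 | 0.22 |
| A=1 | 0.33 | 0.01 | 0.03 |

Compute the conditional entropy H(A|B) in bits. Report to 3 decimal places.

0.829 bits

Marginals: p(A) = (0.6300, 0.3700), p(B) = (0.6500, 0.1000, 0.2500).
H(A|B) = Σ p(B) · H(A|B=·).
  B=1: p=0.6500, H(A|B=1) = 0.9998
  B=2: p=0.1000, H(A|B=2) = 0.4690
  B=3: p=0.2500, H(A|B=3) = 0.5294
Weighted sum = 0.829 bits.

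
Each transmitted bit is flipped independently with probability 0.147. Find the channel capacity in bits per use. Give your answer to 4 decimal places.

Binary symmetric channel: C = 1 − h₂(ε) where h₂ is the binary entropy function.
h₂(0.147) = −0.147·log₂0.147 − 0.853·log₂0.853 = 0.6023.
C = 1 − 0.6023 = 0.3977 bits per channel use.

0.3977 bits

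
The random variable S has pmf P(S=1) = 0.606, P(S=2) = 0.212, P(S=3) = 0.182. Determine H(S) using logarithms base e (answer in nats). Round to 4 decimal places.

H(S) = −Σ p·ln p.
  −(0.606)·ln(0.606) = 0.30353
  −(0.212)·ln(0.212) = 0.32885
  −(0.182)·ln(0.182) = 0.31008
Sum: 0.30353 + 0.32885 + 0.31008 = 0.9425 nats.

0.9425 nats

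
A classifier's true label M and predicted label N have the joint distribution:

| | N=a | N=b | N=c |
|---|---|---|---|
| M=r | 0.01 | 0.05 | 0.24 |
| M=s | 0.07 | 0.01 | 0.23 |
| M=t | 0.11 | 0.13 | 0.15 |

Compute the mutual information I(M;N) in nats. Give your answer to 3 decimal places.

0.118 nats

Marginals: p(M) = (0.3000, 0.3100, 0.3900), p(N) = (0.1900, 0.1900, 0.6200).
I(M;N) = Σ p(x,y)·ln[p(x,y)/(p(x)p(y))].
  (r,a): 0.01·ln(0.1754) = -0.0174
  (r,b): 0.05·ln(0.8772) = -0.0066
  (r,c): 0.24·ln(1.2903) = 0.0612
  (s,a): 0.07·ln(1.1885) = 0.0121
  (s,b): 0.01·ln(0.1698) = -0.0177
  (s,c): 0.23·ln(1.1967) = 0.0413
  (t,a): 0.11·ln(1.4845) = 0.0435
  (t,b): 0.13·ln(1.7544) = 0.0731
  (t,c): 0.15·ln(0.6203) = -0.0716
Sum = 0.118 nats.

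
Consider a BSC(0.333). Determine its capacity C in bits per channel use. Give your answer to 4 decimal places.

Binary symmetric channel: C = 1 − h₂(ε) where h₂ is the binary entropy function.
h₂(0.333) = −0.333·log₂0.333 − 0.667·log₂0.667 = 0.9180.
C = 1 − 0.9180 = 0.0820 bits per channel use.

0.0820 bits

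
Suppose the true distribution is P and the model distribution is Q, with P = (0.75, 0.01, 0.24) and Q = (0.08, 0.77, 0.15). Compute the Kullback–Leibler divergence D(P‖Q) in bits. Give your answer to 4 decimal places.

D(P‖Q) = Σ p·log₂(p/q).
  0.75·log₂(0.75/0.08) = 2.42161
  0.01·log₂(0.01/0.77) = -0.06267
  0.24·log₂(0.24/0.15) = 0.16274
D(P‖Q) = 2.5217 bits.

2.5217 bits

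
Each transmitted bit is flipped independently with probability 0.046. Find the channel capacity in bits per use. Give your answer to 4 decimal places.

0.7308 bits

Binary symmetric channel: C = 1 − h₂(ε) where h₂ is the binary entropy function.
h₂(0.046) = −0.046·log₂0.046 − 0.954·log₂0.954 = 0.2692.
C = 1 − 0.2692 = 0.7308 bits per channel use.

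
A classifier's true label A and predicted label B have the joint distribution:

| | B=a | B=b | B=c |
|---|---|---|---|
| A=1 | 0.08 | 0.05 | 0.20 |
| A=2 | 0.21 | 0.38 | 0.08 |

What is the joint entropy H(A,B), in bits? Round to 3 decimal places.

2.267 bits

H(A,B) = −Σ p(x,y)·log₂ p(x,y) over all 6 cells.
  cell (1,a): −0.08·log₂0.08 = 0.2915
  cell (1,b): −0.05·log₂0.05 = 0.2161
  cell (1,c): −0.20·log₂0.20 = 0.4644
  cell (2,a): −0.21·log₂0.21 = 0.4728
  cell (2,b): −0.38·log₂0.38 = 0.5305
  cell (2,c): −0.08·log₂0.08 = 0.2915
Sum = 2.267 bits.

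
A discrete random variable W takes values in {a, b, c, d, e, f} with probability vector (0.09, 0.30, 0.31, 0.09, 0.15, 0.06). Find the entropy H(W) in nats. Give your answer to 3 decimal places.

1.611 nats

H(W) = −Σ p·ln p.
  −(0.09)·ln(0.09) = 0.2167
  −(0.30)·ln(0.30) = 0.3612
  −(0.31)·ln(0.31) = 0.3631
  −(0.09)·ln(0.09) = 0.2167
  −(0.15)·ln(0.15) = 0.2846
  −(0.06)·ln(0.06) = 0.1688
Sum: 0.2167 + 0.3612 + 0.3631 + 0.2167 + 0.2846 + 0.1688 = 1.611 nats.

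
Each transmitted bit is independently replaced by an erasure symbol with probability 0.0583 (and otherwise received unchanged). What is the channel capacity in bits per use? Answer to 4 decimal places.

Binary erasure channel: capacity C = 1 − ε.
C = 1 − 0.0583 = 0.9417 bits per channel use.

0.9417 bits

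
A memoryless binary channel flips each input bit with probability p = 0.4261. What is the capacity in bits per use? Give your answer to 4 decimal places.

Binary symmetric channel: C = 1 − h₂(ε) where h₂ is the binary entropy function.
h₂(0.4261) = −0.4261·log₂0.4261 − 0.5739·log₂0.5739 = 0.9842.
C = 1 − 0.9842 = 0.0158 bits per channel use.

0.0158 bits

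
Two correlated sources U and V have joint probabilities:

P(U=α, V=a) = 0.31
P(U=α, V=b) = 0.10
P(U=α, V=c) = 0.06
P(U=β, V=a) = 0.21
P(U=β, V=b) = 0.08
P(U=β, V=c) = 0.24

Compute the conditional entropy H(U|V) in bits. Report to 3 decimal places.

Marginals: p(U) = (0.4700, 0.5300), p(V) = (0.5200, 0.1800, 0.3000).
H(U|V) = Σ p(V) · H(U|V=·).
  V=a: p=0.5200, H(U|V=a) = 0.9732
  V=b: p=0.1800, H(U|V=b) = 0.9911
  V=c: p=0.3000, H(U|V=c) = 0.7219
Weighted sum = 0.901 bits.

0.901 bits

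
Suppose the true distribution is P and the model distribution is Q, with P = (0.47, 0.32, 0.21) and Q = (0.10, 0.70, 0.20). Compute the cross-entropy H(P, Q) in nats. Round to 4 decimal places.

H(P,Q) = −Σ p·ln q.
  −0.47·ln(0.10) = 1.08221
  −0.32·ln(0.70) = 0.11414
  −0.21·ln(0.20) = 0.33798
H(P,Q) = 1.5343 nats.

1.5343 nats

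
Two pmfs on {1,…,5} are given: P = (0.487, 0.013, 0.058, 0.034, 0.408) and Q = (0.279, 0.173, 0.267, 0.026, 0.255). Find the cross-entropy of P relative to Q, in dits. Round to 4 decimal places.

0.6092 dits

H(P,Q) = −Σ p·log₁₀ q.
  −0.487·log₁₀(0.279) = 0.26999
  −0.013·log₁₀(0.173) = 0.00991
  −0.058·log₁₀(0.267) = 0.03326
  −0.034·log₁₀(0.026) = 0.05389
  −0.408·log₁₀(0.255) = 0.24213
H(P,Q) = 0.6092 dits.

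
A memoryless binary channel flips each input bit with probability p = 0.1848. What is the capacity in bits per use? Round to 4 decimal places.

0.3095 bits

Binary symmetric channel: C = 1 − h₂(ε) where h₂ is the binary entropy function.
h₂(0.1848) = −0.1848·log₂0.1848 − 0.8152·log₂0.8152 = 0.6905.
C = 1 − 0.6905 = 0.3095 bits per channel use.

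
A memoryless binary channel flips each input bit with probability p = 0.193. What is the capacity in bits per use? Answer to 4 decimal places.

0.2923 bits

Binary symmetric channel: C = 1 − h₂(ε) where h₂ is the binary entropy function.
h₂(0.193) = −0.193·log₂0.193 − 0.807·log₂0.807 = 0.7077.
C = 1 − 0.7077 = 0.2923 bits per channel use.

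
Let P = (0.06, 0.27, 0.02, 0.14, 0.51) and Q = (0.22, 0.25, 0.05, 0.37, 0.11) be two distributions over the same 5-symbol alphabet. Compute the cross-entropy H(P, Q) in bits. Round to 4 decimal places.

2.5824 bits

H(P,Q) = −Σ p·log₂ q.
  −0.06·log₂(0.22) = 0.13107
  −0.27·log₂(0.25) = 0.54000
  −0.02·log₂(0.05) = 0.08644
  −0.14·log₂(0.37) = 0.20082
  −0.51·log₂(0.11) = 1.62406
H(P,Q) = 2.5824 bits.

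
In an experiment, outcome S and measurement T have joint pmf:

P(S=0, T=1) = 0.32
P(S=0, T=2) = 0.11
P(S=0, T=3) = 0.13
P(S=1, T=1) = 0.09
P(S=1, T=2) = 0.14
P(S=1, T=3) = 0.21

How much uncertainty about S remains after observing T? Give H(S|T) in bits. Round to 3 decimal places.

Marginals: p(S) = (0.5600, 0.4400), p(T) = (0.4100, 0.2500, 0.3400).
H(S|T) = Σ p(T) · H(S|T=·).
  T=1: p=0.4100, H(S|T=1) = 0.7593
  T=2: p=0.2500, H(S|T=2) = 0.9896
  T=3: p=0.3400, H(S|T=3) = 0.9597
Weighted sum = 0.885 bits.

0.885 bits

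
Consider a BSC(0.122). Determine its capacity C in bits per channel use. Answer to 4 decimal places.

Binary symmetric channel: C = 1 − h₂(ε) where h₂ is the binary entropy function.
h₂(0.122) = −0.122·log₂0.122 − 0.878·log₂0.878 = 0.5351.
C = 1 − 0.5351 = 0.4649 bits per channel use.

0.4649 bits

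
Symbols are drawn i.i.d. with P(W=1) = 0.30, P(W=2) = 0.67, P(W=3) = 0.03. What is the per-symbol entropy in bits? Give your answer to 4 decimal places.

H(W) = −Σ p·log₂ p.
  −(0.30)·log₂(0.30) = 0.52109
  −(0.67)·log₂(0.67) = 0.38710
  −(0.03)·log₂(0.03) = 0.15177
Sum: 0.52109 + 0.38710 + 0.15177 = 1.0600 bits.

1.0600 bits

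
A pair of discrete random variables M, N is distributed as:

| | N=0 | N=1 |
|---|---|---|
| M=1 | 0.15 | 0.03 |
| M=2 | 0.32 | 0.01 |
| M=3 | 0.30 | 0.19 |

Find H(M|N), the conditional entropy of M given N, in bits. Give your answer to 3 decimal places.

Chain rule: H(M|N) = H(M,N) − H(N).
Marginals: p(M) = (0.1800, 0.3300, 0.4900), p(N) = (0.7700, 0.2300).
H(M,N) = 2.1311 bits; H(N) = 0.7780 bits.
H(M|N) = 2.1311 − 0.7780 = 1.353 bits.

1.353 bits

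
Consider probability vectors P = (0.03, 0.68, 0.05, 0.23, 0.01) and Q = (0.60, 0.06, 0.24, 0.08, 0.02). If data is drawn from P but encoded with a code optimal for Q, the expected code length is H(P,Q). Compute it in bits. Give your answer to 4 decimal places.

H(P,Q) = −Σ p·log₂ q.
  −0.03·log₂(0.60) = 0.02211
  −0.68·log₂(0.06) = 2.76005
  −0.05·log₂(0.24) = 0.10294
  −0.23·log₂(0.08) = 0.83809
  −0.01·log₂(0.02) = 0.05644
H(P,Q) = 3.7796 bits.

3.7796 bits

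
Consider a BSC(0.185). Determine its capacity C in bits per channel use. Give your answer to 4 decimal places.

0.3091 bits

Binary symmetric channel: C = 1 − h₂(ε) where h₂ is the binary entropy function.
h₂(0.185) = −0.185·log₂0.185 − 0.815·log₂0.815 = 0.6909.
C = 1 − 0.6909 = 0.3091 bits per channel use.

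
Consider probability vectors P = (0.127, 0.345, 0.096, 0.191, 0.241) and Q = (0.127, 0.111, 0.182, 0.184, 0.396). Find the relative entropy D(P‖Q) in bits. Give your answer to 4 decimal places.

0.3135 bits

D(P‖Q) = Σ p·log₂(p/q).
  0.127·log₂(0.127/0.127) = 0.00000
  0.345·log₂(0.345/0.111) = 0.56443
  0.096·log₂(0.096/0.182) = -0.08859
  0.191·log₂(0.191/0.184) = 0.01029
  0.241·log₂(0.241/0.396) = -0.17267
D(P‖Q) = 0.3135 bits.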